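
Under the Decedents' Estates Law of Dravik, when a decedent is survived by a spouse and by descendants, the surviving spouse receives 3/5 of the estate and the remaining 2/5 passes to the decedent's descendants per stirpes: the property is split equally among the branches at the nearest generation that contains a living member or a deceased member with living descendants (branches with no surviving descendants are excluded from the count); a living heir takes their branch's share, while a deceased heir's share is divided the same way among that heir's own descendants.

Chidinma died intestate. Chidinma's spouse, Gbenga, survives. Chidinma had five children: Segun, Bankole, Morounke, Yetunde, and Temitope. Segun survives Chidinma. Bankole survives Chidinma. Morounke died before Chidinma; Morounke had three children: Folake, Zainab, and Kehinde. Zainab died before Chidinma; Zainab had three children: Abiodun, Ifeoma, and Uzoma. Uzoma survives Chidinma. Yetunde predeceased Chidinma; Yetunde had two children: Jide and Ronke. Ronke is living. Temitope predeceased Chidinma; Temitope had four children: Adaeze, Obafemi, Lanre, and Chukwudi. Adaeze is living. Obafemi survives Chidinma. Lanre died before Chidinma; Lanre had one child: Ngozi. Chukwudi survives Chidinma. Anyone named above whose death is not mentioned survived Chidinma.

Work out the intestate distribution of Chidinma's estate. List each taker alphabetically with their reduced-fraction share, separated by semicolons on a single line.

Abiodun 2/225; Adaeze 1/50; Bankole 2/25; Chukwudi 1/50; Folake 2/75; Gbenga 3/5; Ifeoma 2/225; Jide 1/25; Kehinde 2/75; Ngozi 1/50; Obafemi 1/50; Ronke 1/25; Segun 2/25; Uzoma 2/225

Gbenga, as surviving spouse, takes 3/5.
The remaining 2/5 passes to Chidinma's descendants per stirpes.
The 2/5 is divided into 5 equal shares of 2/25 among Segun, Bankole, Morounke, Yetunde, Temitope.
Segun is living and takes 2/25.
Bankole is living and takes 2/25.
Morounke predeceased; the 2/25 allotted to Morounke's branch passes to Morounke's issue by representation.
The 2/25 is divided into 3 equal shares of 2/75 among Folake, Zainab, Kehinde.
Folake is living and takes 2/75.
Zainab predeceased; the 2/75 allotted to Zainab's branch passes to Zainab's issue by representation.
The 2/75 is divided into 3 equal shares of 2/225 among Abiodun, Ifeoma, Uzoma.
Abiodun is living and takes 2/225.
Ifeoma is living and takes 2/225.
Uzoma is living and takes 2/225.
Kehinde is living and takes 2/75.
Yetunde predeceased; the 2/25 allotted to Yetunde's branch passes to Yetunde's issue by representation.
The 2/25 is divided into 2 equal shares of 1/25 among Jide, Ronke.
Jide is living and takes 1/25.
Ronke is living and takes 1/25.
Temitope predeceased; the 2/25 allotted to Temitope's branch passes to Temitope's issue by representation.
The 2/25 is divided into 4 equal shares of 1/50 among Adaeze, Obafemi, Lanre, Chukwudi.
Adaeze is living and takes 1/50.
Obafemi is living and takes 1/50.
Lanre predeceased; the 1/50 allotted to Lanre's branch passes to Lanre's issue by representation.
Ngozi is the sole taker at this level and receives the full 1/50.
Chukwudi is living and takes 1/50.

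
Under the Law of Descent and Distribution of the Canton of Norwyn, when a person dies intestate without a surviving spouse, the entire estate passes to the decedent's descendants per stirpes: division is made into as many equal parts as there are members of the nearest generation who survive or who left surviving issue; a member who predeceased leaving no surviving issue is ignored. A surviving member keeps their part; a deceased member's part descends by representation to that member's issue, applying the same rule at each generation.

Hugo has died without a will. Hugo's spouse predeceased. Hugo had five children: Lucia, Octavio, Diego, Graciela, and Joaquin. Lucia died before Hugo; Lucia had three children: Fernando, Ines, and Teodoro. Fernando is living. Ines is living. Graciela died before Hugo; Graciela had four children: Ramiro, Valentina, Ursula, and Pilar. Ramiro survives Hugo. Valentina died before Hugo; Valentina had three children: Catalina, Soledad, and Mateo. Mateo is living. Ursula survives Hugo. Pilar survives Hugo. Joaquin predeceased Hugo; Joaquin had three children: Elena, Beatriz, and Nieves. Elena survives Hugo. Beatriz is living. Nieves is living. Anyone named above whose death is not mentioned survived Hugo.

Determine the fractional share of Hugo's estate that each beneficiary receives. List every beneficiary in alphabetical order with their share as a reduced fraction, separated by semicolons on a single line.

Beatriz 1/15; Catalina 1/60; Diego 1/5; Elena 1/15; Fernando 1/15; Ines 1/15; Mateo 1/60; Nieves 1/15; Octavio 1/5; Pilar 1/20; Ramiro 1/20; Soledad 1/60; Teodoro 1/15; Ursula 1/20

There is no surviving spouse, so the entire estate passes to Hugo's descendants per stirpes.
The estate is divided into 5 equal shares of 1/5 among Lucia, Octavio, Diego, Graciela, Joaquin.
Lucia predeceased; the 1/5 allotted to Lucia's branch passes to Lucia's issue by representation.
The 1/5 is divided into 3 equal shares of 1/15 among Fernando, Ines, Teodoro.
Fernando is living and takes 1/15.
Ines is living and takes 1/15.
Teodoro is living and takes 1/15.
Octavio is living and takes 1/5.
Diego is living and takes 1/5.
Graciela predeceased; the 1/5 allotted to Graciela's branch passes to Graciela's issue by representation.
The 1/5 is divided into 4 equal shares of 1/20 among Ramiro, Valentina, Ursula, Pilar.
Ramiro is living and takes 1/20.
Valentina predeceased; the 1/20 allotted to Valentina's branch passes to Valentina's issue by representation.
The 1/20 is divided into 3 equal shares of 1/60 among Catalina, Soledad, Mateo.
Catalina is living and takes 1/60.
Soledad is living and takes 1/60.
Mateo is living and takes 1/60.
Ursula is living and takes 1/20.
Pilar is living and takes 1/20.
Joaquin predeceased; the 1/5 allotted to Joaquin's branch passes to Joaquin's issue by representation.
The 1/5 is divided into 3 equal shares of 1/15 among Elena, Beatriz, Nieves.
Elena is living and takes 1/15.
Beatriz is living and takes 1/15.
Nieves is living and takes 1/15.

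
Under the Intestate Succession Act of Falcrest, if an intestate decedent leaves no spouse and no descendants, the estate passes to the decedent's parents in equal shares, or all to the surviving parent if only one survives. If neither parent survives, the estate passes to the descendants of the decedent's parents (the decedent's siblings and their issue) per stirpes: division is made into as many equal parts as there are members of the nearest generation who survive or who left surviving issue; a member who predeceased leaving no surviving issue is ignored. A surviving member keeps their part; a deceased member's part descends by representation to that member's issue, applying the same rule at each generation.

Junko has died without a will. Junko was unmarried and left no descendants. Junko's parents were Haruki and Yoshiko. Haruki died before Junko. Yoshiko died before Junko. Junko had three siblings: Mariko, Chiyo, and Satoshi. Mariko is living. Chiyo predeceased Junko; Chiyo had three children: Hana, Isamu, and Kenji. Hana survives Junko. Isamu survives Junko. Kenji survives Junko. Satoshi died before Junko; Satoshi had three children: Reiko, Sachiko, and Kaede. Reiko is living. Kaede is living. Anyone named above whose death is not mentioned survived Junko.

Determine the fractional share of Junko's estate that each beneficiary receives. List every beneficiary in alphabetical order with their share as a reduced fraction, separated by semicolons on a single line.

Neither parent survives and there are no descendants, so the estate passes to Junko's siblings and their issue per stirpes.
The estate is divided into 3 equal shares of 1/3 among Mariko, Chiyo, Satoshi.
Mariko is living and takes 1/3.
Chiyo predeceased; the 1/3 allotted to Chiyo's branch passes to Chiyo's issue by representation.
The 1/3 is divided into 3 equal shares of 1/9 among Hana, Isamu, Kenji.
Hana is living and takes 1/9.
Isamu is living and takes 1/9.
Kenji is living and takes 1/9.
Satoshi predeceased; the 1/3 allotted to Satoshi's branch passes to Satoshi's issue by representation.
The 1/3 is divided into 3 equal shares of 1/9 among Reiko, Sachiko, Kaede.
Reiko is living and takes 1/9.
Sachiko is living and takes 1/9.
Kaede is living and takes 1/9.

Hana 1/9; Isamu 1/9; Kaede 1/9; Kenji 1/9; Mariko 1/3; Reiko 1/9; Sachiko 1/9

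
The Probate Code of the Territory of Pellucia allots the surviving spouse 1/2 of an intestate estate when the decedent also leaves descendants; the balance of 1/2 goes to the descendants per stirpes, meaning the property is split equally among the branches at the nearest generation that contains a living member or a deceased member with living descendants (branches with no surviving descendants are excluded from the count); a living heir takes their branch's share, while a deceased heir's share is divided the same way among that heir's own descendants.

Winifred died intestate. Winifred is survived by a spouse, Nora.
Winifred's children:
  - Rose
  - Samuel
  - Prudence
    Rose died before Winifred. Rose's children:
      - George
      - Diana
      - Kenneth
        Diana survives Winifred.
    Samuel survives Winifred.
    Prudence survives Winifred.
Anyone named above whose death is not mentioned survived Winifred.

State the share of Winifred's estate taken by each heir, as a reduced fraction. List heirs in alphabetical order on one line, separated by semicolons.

Diana 1/18; George 1/18; Kenneth 1/18; Nora 1/2; Prudence 1/6; Samuel 1/6

Nora, as surviving spouse, takes 1/2.
The remaining 1/2 passes to Winifred's descendants per stirpes.
The 1/2 is divided into 3 equal shares of 1/6 among Rose, Samuel, Prudence.
Rose predeceased; the 1/6 allotted to Rose's branch passes to Rose's issue by representation.
The 1/6 is divided into 3 equal shares of 1/18 among George, Diana, Kenneth.
George is living and takes 1/18.
Diana is living and takes 1/18.
Kenneth is living and takes 1/18.
Samuel is living and takes 1/6.
Prudence is living and takes 1/6.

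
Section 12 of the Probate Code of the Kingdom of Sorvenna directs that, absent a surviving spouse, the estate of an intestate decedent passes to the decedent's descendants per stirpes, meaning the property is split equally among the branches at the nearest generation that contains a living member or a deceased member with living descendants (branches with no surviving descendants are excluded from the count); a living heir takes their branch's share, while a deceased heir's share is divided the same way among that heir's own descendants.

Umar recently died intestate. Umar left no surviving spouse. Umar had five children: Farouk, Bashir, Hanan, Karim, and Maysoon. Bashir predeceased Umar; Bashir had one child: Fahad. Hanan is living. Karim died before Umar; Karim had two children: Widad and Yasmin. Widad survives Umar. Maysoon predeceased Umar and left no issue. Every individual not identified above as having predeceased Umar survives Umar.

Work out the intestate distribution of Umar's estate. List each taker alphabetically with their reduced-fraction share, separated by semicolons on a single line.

Fahad 1/4; Farouk 1/4; Hanan 1/4; Widad 1/8; Yasmin 1/8

There is no surviving spouse, so the entire estate passes to Umar's descendants per stirpes.
Maysoon left no surviving issue, so that branch lapses and is disregarded.
The estate is divided into 4 equal shares of 1/4 among Farouk, Bashir, Hanan, Karim.
Farouk is living and takes 1/4.
Bashir predeceased; the 1/4 allotted to Bashir's branch passes to Bashir's issue by representation.
Fahad is the sole taker at this level and receives the full 1/4.
Hanan is living and takes 1/4.
Karim predeceased; the 1/4 allotted to Karim's branch passes to Karim's issue by representation.
The 1/4 is divided into 2 equal shares of 1/8 among Widad, Yasmin.
Widad is living and takes 1/8.
Yasmin is living and takes 1/8.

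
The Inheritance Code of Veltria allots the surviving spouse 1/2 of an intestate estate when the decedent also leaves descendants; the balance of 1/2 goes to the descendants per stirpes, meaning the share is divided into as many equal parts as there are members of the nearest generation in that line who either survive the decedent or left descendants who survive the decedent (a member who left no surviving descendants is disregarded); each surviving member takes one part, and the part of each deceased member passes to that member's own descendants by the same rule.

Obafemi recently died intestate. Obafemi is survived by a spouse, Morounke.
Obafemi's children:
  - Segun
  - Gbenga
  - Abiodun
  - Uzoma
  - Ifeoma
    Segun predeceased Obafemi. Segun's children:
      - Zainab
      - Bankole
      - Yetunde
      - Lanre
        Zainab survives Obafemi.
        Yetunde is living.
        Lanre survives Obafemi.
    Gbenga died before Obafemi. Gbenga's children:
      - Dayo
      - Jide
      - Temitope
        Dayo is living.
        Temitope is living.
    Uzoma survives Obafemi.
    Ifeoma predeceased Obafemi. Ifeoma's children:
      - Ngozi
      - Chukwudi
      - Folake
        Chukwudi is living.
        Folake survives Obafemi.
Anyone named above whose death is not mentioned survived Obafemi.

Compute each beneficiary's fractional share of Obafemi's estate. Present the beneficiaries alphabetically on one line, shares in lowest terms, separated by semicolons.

Morounke, as surviving spouse, takes 1/2.
The remaining 1/2 passes to Obafemi's descendants per stirpes.
The 1/2 is divided into 5 equal shares of 1/10 among Segun, Gbenga, Abiodun, Uzoma, Ifeoma.
Segun predeceased; the 1/10 allotted to Segun's branch passes to Segun's issue by representation.
The 1/10 is divided into 4 equal shares of 1/40 among Zainab, Bankole, Yetunde, Lanre.
Zainab is living and takes 1/40.
Bankole is living and takes 1/40.
Yetunde is living and takes 1/40.
Lanre is living and takes 1/40.
Gbenga predeceased; the 1/10 allotted to Gbenga's branch passes to Gbenga's issue by representation.
The 1/10 is divided into 3 equal shares of 1/30 among Dayo, Jide, Temitope.
Dayo is living and takes 1/30.
Jide is living and takes 1/30.
Temitope is living and takes 1/30.
Abiodun is living and takes 1/10.
Uzoma is living and takes 1/10.
Ifeoma predeceased; the 1/10 allotted to Ifeoma's branch passes to Ifeoma's issue by representation.
The 1/10 is divided into 3 equal shares of 1/30 among Ngozi, Chukwudi, Folake.
Ngozi is living and takes 1/30.
Chukwudi is living and takes 1/30.
Folake is living and takes 1/30.

Abiodun 1/10; Bankole 1/40; Chukwudi 1/30; Dayo 1/30; Folake 1/30; Jide 1/30; Lanre 1/40; Morounke 1/2; Ngozi 1/30; Temitope 1/30; Uzoma 1/10; Yetunde 1/40; Zainab 1/40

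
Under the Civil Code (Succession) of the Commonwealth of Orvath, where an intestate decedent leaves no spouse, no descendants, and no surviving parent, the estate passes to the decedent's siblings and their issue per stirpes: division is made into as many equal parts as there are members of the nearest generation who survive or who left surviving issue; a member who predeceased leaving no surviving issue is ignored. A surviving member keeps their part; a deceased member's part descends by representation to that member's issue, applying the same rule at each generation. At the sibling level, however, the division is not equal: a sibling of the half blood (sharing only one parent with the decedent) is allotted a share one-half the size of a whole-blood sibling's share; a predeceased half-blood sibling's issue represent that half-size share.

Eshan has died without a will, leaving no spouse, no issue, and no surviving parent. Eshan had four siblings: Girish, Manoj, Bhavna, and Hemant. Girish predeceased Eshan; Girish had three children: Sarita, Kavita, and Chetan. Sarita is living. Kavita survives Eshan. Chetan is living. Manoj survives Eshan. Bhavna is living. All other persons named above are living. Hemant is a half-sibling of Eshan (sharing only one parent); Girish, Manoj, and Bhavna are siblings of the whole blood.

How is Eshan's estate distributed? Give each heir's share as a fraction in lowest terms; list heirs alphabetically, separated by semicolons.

No spouse, descendants, or parent survives, so the estate passes to Eshan's siblings per stirpes.
Half-blood siblings count for one-half the weight of whole-blood siblings at the initial division.
Dividing 1 in proportion to weights (total weight 7/2): Girish (weight 1) → 2/7; Manoj (weight 1) → 2/7; Bhavna (weight 1) → 2/7; Hemant (weight 1/2) → 1/7.
Girish predeceased; the 2/7 allotted to Girish's branch passes to Girish's issue by representation.
The 2/7 is divided into 3 equal shares of 2/21 among Sarita, Kavita, Chetan.
Sarita is living and takes 2/21.
Kavita is living and takes 2/21.
Chetan is living and takes 2/21.
Manoj is living and takes 2/7.
Bhavna is living and takes 2/7.
Hemant is living and takes 1/7.

Bhavna 2/7; Chetan 2/21; Hemant 1/7; Kavita 2/21; Manoj 2/7; Sarita 2/21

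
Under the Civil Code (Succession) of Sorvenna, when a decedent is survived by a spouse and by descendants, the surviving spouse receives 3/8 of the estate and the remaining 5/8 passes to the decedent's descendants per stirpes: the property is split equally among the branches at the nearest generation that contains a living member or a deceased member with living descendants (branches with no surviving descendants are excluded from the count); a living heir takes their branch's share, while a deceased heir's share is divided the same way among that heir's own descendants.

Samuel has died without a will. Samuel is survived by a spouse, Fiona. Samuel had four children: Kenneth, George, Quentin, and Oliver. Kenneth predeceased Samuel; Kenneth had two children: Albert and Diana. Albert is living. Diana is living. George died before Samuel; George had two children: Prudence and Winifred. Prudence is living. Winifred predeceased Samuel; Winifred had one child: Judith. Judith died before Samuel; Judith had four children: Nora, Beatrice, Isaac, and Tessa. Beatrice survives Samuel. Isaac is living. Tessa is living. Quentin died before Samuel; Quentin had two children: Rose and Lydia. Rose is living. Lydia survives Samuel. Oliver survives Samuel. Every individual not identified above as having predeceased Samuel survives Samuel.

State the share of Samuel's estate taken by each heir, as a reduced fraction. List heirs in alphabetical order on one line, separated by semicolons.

Albert 5/64; Beatrice 5/256; Diana 5/64; Fiona 3/8; Isaac 5/256; Lydia 5/64; Nora 5/256; Oliver 5/32; Prudence 5/64; Rose 5/64; Tessa 5/256

Fiona, as surviving spouse, takes 3/8.
The remaining 5/8 passes to Samuel's descendants per stirpes.
The 5/8 is divided into 4 equal shares of 5/32 among Kenneth, George, Quentin, Oliver.
Kenneth predeceased; the 5/32 allotted to Kenneth's branch passes to Kenneth's issue by representation.
The 5/32 is divided into 2 equal shares of 5/64 among Albert, Diana.
Albert is living and takes 5/64.
Diana is living and takes 5/64.
George predeceased; the 5/32 allotted to George's branch passes to George's issue by representation.
The 5/32 is divided into 2 equal shares of 5/64 among Prudence, Winifred.
Prudence is living and takes 5/64.
Winifred predeceased; the 5/64 allotted to Winifred's branch passes to Winifred's issue by representation.
Judith's line is the sole branch at this level, so the full 5/64 passes to Judith's issue by representation.
The 5/64 is divided into 4 equal shares of 5/256 among Nora, Beatrice, Isaac, Tessa.
Nora is living and takes 5/256.
Beatrice is living and takes 5/256.
Isaac is living and takes 5/256.
Tessa is living and takes 5/256.
Quentin predeceased; the 5/32 allotted to Quentin's branch passes to Quentin's issue by representation.
The 5/32 is divided into 2 equal shares of 5/64 among Rose, Lydia.
Rose is living and takes 5/64.
Lydia is living and takes 5/64.
Oliver is living and takes 5/32.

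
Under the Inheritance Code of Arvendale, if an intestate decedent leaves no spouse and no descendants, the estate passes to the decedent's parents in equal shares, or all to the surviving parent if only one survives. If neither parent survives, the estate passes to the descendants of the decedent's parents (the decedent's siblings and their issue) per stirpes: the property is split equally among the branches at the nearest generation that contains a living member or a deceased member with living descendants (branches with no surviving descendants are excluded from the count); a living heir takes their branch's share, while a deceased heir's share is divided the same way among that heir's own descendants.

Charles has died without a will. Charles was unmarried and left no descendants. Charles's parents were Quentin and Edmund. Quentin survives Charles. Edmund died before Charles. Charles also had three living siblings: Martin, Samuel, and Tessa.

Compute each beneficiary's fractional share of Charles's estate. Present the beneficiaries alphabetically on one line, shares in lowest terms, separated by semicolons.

Quentin 1

Only one parent, Quentin, survives, so Quentin takes the entire estate. The siblings take nothing because a surviving parent has priority.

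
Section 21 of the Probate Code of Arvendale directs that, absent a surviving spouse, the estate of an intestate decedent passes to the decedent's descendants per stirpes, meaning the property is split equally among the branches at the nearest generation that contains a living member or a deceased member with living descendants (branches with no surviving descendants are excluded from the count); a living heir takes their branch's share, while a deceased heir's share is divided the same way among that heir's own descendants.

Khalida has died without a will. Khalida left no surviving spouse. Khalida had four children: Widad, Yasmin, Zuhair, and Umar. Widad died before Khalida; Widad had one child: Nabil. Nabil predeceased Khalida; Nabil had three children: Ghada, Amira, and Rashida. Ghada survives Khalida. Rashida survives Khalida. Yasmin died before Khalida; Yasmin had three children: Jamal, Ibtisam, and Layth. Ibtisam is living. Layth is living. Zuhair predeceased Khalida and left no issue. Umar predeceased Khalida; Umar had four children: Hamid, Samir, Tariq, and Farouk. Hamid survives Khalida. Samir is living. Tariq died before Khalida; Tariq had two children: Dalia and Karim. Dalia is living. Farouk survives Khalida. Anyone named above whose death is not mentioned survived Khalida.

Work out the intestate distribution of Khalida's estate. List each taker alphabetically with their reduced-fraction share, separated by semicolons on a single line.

There is no surviving spouse, so the entire estate passes to Khalida's descendants per stirpes.
Zuhair left no surviving issue, so that branch lapses and is disregarded.
The estate is divided into 3 equal shares of 1/3 among Widad, Yasmin, Umar.
Widad predeceased; the 1/3 allotted to Widad's branch passes to Widad's issue by representation.
Nabil's line is the sole branch at this level, so the full 1/3 passes to Nabil's issue by representation.
The 1/3 is divided into 3 equal shares of 1/9 among Ghada, Amira, Rashida.
Ghada is living and takes 1/9.
Amira is living and takes 1/9.
Rashida is living and takes 1/9.
Yasmin predeceased; the 1/3 allotted to Yasmin's branch passes to Yasmin's issue by representation.
The 1/3 is divided into 3 equal shares of 1/9 among Jamal, Ibtisam, Layth.
Jamal is living and takes 1/9.
Ibtisam is living and takes 1/9.
Layth is living and takes 1/9.
Umar predeceased; the 1/3 allotted to Umar's branch passes to Umar's issue by representation.
The 1/3 is divided into 4 equal shares of 1/12 among Hamid, Samir, Tariq, Farouk.
Hamid is living and takes 1/12.
Samir is living and takes 1/12.
Tariq predeceased; the 1/12 allotted to Tariq's branch passes to Tariq's issue by representation.
The 1/12 is divided into 2 equal shares of 1/24 among Dalia, Karim.
Dalia is living and takes 1/24.
Karim is living and takes 1/24.
Farouk is living and takes 1/12.

Amira 1/9; Dalia 1/24; Farouk 1/12; Ghada 1/9; Hamid 1/12; Ibtisam 1/9; Jamal 1/9; Karim 1/24; Layth 1/9; Rashida 1/9; Samir 1/12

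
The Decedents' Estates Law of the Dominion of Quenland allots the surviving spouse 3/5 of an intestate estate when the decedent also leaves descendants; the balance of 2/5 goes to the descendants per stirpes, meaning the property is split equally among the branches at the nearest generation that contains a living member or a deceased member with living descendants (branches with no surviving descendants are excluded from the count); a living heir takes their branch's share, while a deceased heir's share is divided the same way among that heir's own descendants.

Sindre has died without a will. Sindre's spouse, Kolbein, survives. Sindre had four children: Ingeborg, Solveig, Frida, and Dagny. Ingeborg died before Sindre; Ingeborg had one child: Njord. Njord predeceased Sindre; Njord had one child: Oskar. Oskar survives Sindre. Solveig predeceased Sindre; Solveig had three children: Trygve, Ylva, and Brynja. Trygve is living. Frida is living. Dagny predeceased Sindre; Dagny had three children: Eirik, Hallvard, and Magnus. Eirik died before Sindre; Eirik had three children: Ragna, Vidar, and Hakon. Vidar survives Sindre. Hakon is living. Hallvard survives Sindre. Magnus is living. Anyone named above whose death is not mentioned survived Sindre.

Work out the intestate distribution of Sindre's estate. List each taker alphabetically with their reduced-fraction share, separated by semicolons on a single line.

Brynja 1/30; Frida 1/10; Hakon 1/90; Hallvard 1/30; Kolbein 3/5; Magnus 1/30; Oskar 1/10; Ragna 1/90; Trygve 1/30; Vidar 1/90; Ylva 1/30

Kolbein, as surviving spouse, takes 3/5.
The remaining 2/5 passes to Sindre's descendants per stirpes.
The 2/5 is divided into 4 equal shares of 1/10 among Ingeborg, Solveig, Frida, Dagny.
Ingeborg predeceased; the 1/10 allotted to Ingeborg's branch passes to Ingeborg's issue by representation.
Njord's line is the sole branch at this level, so the full 1/10 passes to Njord's issue by representation.
Oskar is the sole taker at this level and receives the full 1/10.
Solveig predeceased; the 1/10 allotted to Solveig's branch passes to Solveig's issue by representation.
The 1/10 is divided into 3 equal shares of 1/30 among Trygve, Ylva, Brynja.
Trygve is living and takes 1/30.
Ylva is living and takes 1/30.
Brynja is living and takes 1/30.
Frida is living and takes 1/10.
Dagny predeceased; the 1/10 allotted to Dagny's branch passes to Dagny's issue by representation.
The 1/10 is divided into 3 equal shares of 1/30 among Eirik, Hallvard, Magnus.
Eirik predeceased; the 1/30 allotted to Eirik's branch passes to Eirik's issue by representation.
The 1/30 is divided into 3 equal shares of 1/90 among Ragna, Vidar, Hakon.
Ragna is living and takes 1/90.
Vidar is living and takes 1/90.
Hakon is living and takes 1/90.
Hallvard is living and takes 1/30.
Magnus is living and takes 1/30.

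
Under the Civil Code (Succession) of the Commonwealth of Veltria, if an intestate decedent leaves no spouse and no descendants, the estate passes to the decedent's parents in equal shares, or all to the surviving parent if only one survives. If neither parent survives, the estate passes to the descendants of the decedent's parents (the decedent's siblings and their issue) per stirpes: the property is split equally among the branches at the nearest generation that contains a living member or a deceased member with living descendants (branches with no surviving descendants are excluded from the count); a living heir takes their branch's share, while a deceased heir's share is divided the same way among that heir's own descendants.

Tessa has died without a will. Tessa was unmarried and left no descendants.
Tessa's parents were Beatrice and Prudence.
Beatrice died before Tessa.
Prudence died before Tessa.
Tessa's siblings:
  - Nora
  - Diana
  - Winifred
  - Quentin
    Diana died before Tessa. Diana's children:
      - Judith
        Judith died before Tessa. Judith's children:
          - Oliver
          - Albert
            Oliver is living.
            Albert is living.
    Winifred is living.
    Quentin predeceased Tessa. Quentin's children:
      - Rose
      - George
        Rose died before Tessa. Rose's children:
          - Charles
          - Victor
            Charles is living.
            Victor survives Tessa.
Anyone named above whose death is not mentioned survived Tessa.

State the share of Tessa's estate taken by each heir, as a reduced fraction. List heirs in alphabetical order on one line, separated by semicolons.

Albert 1/8; Charles 1/16; George 1/8; Nora 1/4; Oliver 1/8; Victor 1/16; Winifred 1/4

Neither parent survives and there are no descendants, so the estate passes to Tessa's siblings and their issue per stirpes.
The estate is divided into 4 equal shares of 1/4 among Nora, Diana, Winifred, Quentin.
Nora is living and takes 1/4.
Diana predeceased; the 1/4 allotted to Diana's branch passes to Diana's issue by representation.
Judith's line is the sole branch at this level, so the full 1/4 passes to Judith's issue by representation.
The 1/4 is divided into 2 equal shares of 1/8 among Oliver, Albert.
Oliver is living and takes 1/8.
Albert is living and takes 1/8.
Winifred is living and takes 1/4.
Quentin predeceased; the 1/4 allotted to Quentin's branch passes to Quentin's issue by representation.
The 1/4 is divided into 2 equal shares of 1/8 among Rose, George.
Rose predeceased; the 1/8 allotted to Rose's branch passes to Rose's issue by representation.
The 1/8 is divided into 2 equal shares of 1/16 among Charles, Victor.
Charles is living and takes 1/16.
Victor is living and takes 1/16.
George is living and takes 1/8.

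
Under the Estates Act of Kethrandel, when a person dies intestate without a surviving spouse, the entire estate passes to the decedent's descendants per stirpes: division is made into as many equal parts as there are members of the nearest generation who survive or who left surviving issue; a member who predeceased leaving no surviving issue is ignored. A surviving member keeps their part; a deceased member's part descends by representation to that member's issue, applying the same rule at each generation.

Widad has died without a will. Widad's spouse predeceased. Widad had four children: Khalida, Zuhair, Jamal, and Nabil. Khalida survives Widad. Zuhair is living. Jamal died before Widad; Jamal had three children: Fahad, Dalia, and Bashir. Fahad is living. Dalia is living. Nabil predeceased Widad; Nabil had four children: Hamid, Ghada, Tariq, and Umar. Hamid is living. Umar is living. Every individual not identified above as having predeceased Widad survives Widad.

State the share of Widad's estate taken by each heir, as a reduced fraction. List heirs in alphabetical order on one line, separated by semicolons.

There is no surviving spouse, so the entire estate passes to Widad's descendants per stirpes.
The estate is divided into 4 equal shares of 1/4 among Khalida, Zuhair, Jamal, Nabil.
Khalida is living and takes 1/4.
Zuhair is living and takes 1/4.
Jamal predeceased; the 1/4 allotted to Jamal's branch passes to Jamal's issue by representation.
The 1/4 is divided into 3 equal shares of 1/12 among Fahad, Dalia, Bashir.
Fahad is living and takes 1/12.
Dalia is living and takes 1/12.
Bashir is living and takes 1/12.
Nabil predeceased; the 1/4 allotted to Nabil's branch passes to Nabil's issue by representation.
The 1/4 is divided into 4 equal shares of 1/16 among Hamid, Ghada, Tariq, Umar.
Hamid is living and takes 1/16.
Ghada is living and takes 1/16.
Tariq is living and takes 1/16.
Umar is living and takes 1/16.

Bashir 1/12; Dalia 1/12; Fahad 1/12; Ghada 1/16; Hamid 1/16; Khalida 1/4; Tariq 1/16; Umar 1/16; Zuhair 1/4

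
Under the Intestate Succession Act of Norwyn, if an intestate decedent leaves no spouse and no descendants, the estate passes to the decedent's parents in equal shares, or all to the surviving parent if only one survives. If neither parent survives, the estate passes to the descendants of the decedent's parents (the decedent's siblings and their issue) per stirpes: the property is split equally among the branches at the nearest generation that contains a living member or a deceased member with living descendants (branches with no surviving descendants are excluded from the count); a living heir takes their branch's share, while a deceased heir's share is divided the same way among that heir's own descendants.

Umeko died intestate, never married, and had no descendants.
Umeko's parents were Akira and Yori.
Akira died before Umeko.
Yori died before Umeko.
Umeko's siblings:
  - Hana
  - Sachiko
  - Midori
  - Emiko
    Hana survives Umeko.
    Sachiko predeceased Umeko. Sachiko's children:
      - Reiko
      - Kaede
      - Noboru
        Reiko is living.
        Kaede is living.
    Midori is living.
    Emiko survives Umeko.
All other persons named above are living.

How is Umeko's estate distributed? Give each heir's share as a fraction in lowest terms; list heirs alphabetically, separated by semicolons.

Emiko 1/4; Hana 1/4; Kaede 1/12; Midori 1/4; Noboru 1/12; Reiko 1/12

Neither parent survives and there are no descendants, so the estate passes to Umeko's siblings and their issue per stirpes.
The estate is divided into 4 equal shares of 1/4 among Hana, Sachiko, Midori, Emiko.
Hana is living and takes 1/4.
Sachiko predeceased; the 1/4 allotted to Sachiko's branch passes to Sachiko's issue by representation.
The 1/4 is divided into 3 equal shares of 1/12 among Reiko, Kaede, Noboru.
Reiko is living and takes 1/12.
Kaede is living and takes 1/12.
Noboru is living and takes 1/12.
Midori is living and takes 1/4.
Emiko is living and takes 1/4.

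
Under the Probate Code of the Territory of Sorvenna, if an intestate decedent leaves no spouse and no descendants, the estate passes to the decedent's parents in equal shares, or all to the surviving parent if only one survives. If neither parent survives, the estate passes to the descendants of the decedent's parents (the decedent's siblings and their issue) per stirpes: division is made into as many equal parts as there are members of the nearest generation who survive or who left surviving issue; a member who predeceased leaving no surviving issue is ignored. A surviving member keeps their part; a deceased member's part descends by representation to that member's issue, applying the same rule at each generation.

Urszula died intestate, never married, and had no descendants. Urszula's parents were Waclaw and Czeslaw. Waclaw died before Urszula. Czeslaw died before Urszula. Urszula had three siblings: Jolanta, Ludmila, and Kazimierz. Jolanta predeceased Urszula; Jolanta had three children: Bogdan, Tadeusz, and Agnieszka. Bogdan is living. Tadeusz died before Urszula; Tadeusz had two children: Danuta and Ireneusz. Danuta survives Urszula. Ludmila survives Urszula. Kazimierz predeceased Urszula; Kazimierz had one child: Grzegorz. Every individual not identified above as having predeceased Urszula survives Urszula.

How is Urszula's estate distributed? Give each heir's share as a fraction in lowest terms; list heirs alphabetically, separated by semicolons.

Neither parent survives and there are no descendants, so the estate passes to Urszula's siblings and their issue per stirpes.
The estate is divided into 3 equal shares of 1/3 among Jolanta, Ludmila, Kazimierz.
Jolanta predeceased; the 1/3 allotted to Jolanta's branch passes to Jolanta's issue by representation.
The 1/3 is divided into 3 equal shares of 1/9 among Bogdan, Tadeusz, Agnieszka.
Bogdan is living and takes 1/9.
Tadeusz predeceased; the 1/9 allotted to Tadeusz's branch passes to Tadeusz's issue by representation.
The 1/9 is divided into 2 equal shares of 1/18 among Danuta, Ireneusz.
Danuta is living and takes 1/18.
Ireneusz is living and takes 1/18.
Agnieszka is living and takes 1/9.
Ludmila is living and takes 1/3.
Kazimierz predeceased; the 1/3 allotted to Kazimierz's branch passes to Kazimierz's issue by representation.
Grzegorz is the sole taker at this level and receives the full 1/3.

Agnieszka 1/9; Bogdan 1/9; Danuta 1/18; Grzegorz 1/3; Ireneusz 1/18; Ludmila 1/3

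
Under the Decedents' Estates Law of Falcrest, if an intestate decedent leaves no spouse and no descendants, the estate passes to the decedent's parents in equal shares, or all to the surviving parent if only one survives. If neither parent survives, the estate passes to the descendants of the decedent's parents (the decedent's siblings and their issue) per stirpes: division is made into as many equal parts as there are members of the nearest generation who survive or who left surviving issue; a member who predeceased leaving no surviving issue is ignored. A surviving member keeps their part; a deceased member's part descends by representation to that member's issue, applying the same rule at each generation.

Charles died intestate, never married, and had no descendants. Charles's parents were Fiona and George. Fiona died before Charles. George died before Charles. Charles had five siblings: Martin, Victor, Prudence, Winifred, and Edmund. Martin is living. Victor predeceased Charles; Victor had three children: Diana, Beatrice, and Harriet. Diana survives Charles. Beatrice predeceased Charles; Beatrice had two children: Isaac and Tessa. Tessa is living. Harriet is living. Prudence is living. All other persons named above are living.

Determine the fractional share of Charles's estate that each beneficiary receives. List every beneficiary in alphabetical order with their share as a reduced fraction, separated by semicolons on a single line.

Diana 1/15; Edmund 1/5; Harriet 1/15; Isaac 1/30; Martin 1/5; Prudence 1/5; Tessa 1/30; Winifred 1/5

Neither parent survives and there are no descendants, so the estate passes to Charles's siblings and their issue per stirpes.
The estate is divided into 5 equal shares of 1/5 among Martin, Victor, Prudence, Winifred, Edmund.
Martin is living and takes 1/5.
Victor predeceased; the 1/5 allotted to Victor's branch passes to Victor's issue by representation.
The 1/5 is divided into 3 equal shares of 1/15 among Diana, Beatrice, Harriet.
Diana is living and takes 1/15.
Beatrice predeceased; the 1/15 allotted to Beatrice's branch passes to Beatrice's issue by representation.
The 1/15 is divided into 2 equal shares of 1/30 among Isaac, Tessa.
Isaac is living and takes 1/30.
Tessa is living and takes 1/30.
Harriet is living and takes 1/15.
Prudence is living and takes 1/5.
Winifred is living and takes 1/5.
Edmund is living and takes 1/5.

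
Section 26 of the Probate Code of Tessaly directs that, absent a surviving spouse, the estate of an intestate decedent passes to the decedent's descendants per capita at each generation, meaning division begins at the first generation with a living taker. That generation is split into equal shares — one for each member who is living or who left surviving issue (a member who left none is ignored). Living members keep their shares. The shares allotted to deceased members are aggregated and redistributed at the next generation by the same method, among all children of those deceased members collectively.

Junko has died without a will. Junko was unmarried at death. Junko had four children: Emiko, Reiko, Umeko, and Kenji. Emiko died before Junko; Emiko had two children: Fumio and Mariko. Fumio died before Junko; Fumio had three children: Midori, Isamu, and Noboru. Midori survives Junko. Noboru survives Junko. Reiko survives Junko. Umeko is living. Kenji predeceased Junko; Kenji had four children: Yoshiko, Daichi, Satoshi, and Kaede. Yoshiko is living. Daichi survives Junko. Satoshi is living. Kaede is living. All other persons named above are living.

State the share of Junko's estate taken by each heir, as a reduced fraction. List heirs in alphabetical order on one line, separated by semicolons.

There is no surviving spouse, so the entire estate passes to Junko's descendants per capita at each generation.
At generation 1 (Emiko, Reiko, Umeko, Kenji) there are 4 shares of (1)/4 = 1/4 each.
Living: Reiko and Umeko — each takes 1/4.
Deceased: Emiko and Kenji. Their combined 1/2 is pooled and carried to generation 2.
At generation 2 (Fumio, Mariko, Yoshiko, Daichi, Satoshi, Kaede) there are 6 shares of (1/2)/6 = 1/12 each.
Living: Mariko, Yoshiko, Daichi, Satoshi, and Kaede — each takes 1/12.
Deceased: Fumio. That 1/12 share is carried to generation 3.
At generation 3 (Midori, Isamu, Noboru) there are 3 shares of (1/12)/3 = 1/36 each.
Living: Midori, Isamu, and Noboru — each takes 1/36.

Daichi 1/12; Isamu 1/36; Kaede 1/12; Mariko 1/12; Midori 1/36; Noboru 1/36; Reiko 1/4; Satoshi 1/12; Umeko 1/4; Yoshiko 1/12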